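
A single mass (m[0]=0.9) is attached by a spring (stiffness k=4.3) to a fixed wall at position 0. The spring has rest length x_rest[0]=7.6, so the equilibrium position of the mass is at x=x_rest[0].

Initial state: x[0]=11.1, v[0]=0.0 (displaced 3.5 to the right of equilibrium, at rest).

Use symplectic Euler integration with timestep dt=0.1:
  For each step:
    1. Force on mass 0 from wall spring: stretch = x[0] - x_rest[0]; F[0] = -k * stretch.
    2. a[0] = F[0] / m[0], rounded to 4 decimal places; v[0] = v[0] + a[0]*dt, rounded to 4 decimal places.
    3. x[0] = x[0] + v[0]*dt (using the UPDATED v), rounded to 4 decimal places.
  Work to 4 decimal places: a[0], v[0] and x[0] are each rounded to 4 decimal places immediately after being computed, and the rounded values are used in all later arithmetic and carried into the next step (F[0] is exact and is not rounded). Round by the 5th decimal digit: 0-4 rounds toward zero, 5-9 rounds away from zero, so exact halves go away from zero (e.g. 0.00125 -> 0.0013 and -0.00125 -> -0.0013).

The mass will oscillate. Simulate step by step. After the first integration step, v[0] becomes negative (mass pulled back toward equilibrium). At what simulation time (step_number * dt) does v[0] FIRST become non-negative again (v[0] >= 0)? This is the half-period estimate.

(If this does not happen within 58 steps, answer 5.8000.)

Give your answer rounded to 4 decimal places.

Answer: 1.5000

Derivation:
Step 0: x=[11.1000] v=[0.0000]
Step 1: x=[10.9328] v=[-1.6722]
Step 2: x=[10.6064] v=[-3.2645]
Step 3: x=[10.1363] v=[-4.7009]
Step 4: x=[9.5450] v=[-5.9127]
Step 5: x=[8.8608] v=[-6.8420]
Step 6: x=[8.1164] v=[-7.4444]
Step 7: x=[7.3473] v=[-7.6911]
Step 8: x=[6.5903] v=[-7.5704]
Step 9: x=[5.8815] v=[-7.0880]
Step 10: x=[5.2548] v=[-6.2669]
Step 11: x=[4.7402] v=[-5.1464]
Step 12: x=[4.3622] v=[-3.7801]
Step 13: x=[4.1389] v=[-2.2332]
Step 14: x=[4.0809] v=[-0.5796]
Step 15: x=[4.1911] v=[1.1018]
First v>=0 after going negative at step 15, time=1.5000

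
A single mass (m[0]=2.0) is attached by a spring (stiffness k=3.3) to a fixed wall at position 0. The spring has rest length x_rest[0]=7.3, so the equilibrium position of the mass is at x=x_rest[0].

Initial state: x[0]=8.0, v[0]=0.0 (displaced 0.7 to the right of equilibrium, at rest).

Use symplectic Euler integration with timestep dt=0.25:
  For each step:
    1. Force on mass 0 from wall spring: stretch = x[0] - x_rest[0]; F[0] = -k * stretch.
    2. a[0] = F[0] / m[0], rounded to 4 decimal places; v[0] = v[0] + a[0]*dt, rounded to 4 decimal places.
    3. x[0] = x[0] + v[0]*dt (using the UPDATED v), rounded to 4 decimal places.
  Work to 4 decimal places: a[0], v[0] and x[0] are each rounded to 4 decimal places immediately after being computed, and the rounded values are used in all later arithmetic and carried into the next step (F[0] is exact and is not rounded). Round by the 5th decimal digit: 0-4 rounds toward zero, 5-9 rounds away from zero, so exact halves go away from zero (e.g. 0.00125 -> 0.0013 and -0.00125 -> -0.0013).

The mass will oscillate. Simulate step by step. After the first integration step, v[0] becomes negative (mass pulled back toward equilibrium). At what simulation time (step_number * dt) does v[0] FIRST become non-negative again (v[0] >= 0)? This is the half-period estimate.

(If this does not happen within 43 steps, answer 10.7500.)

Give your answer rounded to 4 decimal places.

Answer: 2.5000

Derivation:
Step 0: x=[8.0000] v=[0.0000]
Step 1: x=[7.9278] v=[-0.2888]
Step 2: x=[7.7909] v=[-0.5478]
Step 3: x=[7.6033] v=[-0.7503]
Step 4: x=[7.3845] v=[-0.8754]
Step 5: x=[7.1569] v=[-0.9103]
Step 6: x=[6.9441] v=[-0.8513]
Step 7: x=[6.7680] v=[-0.7045]
Step 8: x=[6.6467] v=[-0.4851]
Step 9: x=[6.5928] v=[-0.2156]
Step 10: x=[6.6118] v=[0.0761]
First v>=0 after going negative at step 10, time=2.5000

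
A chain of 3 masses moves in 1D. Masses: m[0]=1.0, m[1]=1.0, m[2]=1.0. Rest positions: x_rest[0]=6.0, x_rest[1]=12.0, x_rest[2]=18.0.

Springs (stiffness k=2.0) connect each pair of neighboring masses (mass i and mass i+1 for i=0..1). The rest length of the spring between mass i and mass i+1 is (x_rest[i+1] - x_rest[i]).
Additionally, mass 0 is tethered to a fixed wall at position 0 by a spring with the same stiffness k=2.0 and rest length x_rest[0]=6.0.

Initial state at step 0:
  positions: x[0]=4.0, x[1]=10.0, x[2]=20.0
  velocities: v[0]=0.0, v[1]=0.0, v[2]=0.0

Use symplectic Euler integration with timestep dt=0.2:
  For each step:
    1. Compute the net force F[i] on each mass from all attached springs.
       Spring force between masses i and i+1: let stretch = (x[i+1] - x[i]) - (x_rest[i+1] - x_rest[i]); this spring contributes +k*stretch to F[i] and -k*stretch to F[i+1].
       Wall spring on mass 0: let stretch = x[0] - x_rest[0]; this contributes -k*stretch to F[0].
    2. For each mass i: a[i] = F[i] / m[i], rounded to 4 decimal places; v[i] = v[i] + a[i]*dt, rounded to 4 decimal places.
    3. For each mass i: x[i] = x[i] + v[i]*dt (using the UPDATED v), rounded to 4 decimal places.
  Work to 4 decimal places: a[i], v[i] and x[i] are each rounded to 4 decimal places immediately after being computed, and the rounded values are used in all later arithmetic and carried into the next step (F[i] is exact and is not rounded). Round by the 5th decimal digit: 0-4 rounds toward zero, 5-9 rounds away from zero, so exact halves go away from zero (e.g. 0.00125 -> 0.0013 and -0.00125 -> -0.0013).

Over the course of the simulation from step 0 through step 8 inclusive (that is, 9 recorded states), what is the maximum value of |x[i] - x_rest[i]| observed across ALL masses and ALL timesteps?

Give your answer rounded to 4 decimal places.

Step 0: x=[4.0000 10.0000 20.0000] v=[0.0000 0.0000 0.0000]
Step 1: x=[4.1600 10.3200 19.6800] v=[0.8000 1.6000 -1.6000]
Step 2: x=[4.4800 10.8960 19.0912] v=[1.6000 2.8800 -2.9440]
Step 3: x=[4.9549 11.6143 18.3268] v=[2.3744 3.5917 -3.8221]
Step 4: x=[5.5661 12.3369 17.5054] v=[3.0562 3.6129 -4.1071]
Step 5: x=[6.2737 12.9313 16.7505] v=[3.5381 2.9720 -3.7745]
Step 6: x=[7.0120 13.2986 16.1701] v=[3.6917 1.8366 -2.9022]
Step 7: x=[7.6923 13.3927 15.8399] v=[3.4015 0.4706 -1.6508]
Step 8: x=[8.2132 13.2266 15.7940] v=[2.6047 -0.8307 -0.2297]
Max displacement = 2.2132

Answer: 2.2132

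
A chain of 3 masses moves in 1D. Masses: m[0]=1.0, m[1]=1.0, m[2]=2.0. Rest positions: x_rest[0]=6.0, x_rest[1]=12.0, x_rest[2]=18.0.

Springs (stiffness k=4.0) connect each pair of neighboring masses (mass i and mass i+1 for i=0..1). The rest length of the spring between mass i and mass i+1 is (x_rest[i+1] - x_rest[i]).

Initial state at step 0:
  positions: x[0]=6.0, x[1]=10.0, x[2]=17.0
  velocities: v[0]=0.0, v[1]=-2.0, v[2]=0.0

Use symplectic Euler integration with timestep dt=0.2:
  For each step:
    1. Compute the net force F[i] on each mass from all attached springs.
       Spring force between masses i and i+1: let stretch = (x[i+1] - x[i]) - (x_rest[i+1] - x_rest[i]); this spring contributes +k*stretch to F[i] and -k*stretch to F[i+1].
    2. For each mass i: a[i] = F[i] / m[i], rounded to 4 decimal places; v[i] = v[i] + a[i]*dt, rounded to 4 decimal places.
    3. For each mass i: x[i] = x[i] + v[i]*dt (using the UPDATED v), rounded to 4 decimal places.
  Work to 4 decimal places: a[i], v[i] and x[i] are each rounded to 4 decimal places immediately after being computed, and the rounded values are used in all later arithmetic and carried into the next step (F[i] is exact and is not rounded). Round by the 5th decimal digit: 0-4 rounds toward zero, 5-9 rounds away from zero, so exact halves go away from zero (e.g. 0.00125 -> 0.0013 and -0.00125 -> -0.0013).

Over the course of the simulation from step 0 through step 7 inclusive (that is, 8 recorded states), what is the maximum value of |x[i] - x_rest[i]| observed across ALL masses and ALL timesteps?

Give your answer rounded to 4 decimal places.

Answer: 2.3995

Derivation:
Step 0: x=[6.0000 10.0000 17.0000] v=[0.0000 -2.0000 0.0000]
Step 1: x=[5.6800 10.0800 16.9200] v=[-1.6000 0.4000 -0.4000]
Step 2: x=[5.1040 10.5504 16.7728] v=[-2.8800 2.3520 -0.7360]
Step 3: x=[4.4394 11.1450 16.6078] v=[-3.3229 2.9728 -0.8250]
Step 4: x=[3.8877 11.5407 16.4858] v=[-2.7584 1.9786 -0.6101]
Step 5: x=[3.6005 11.5032 16.4482] v=[-1.4360 -0.1877 -0.1881]
Step 6: x=[3.6177 10.9924 16.4950] v=[0.0862 -2.5539 0.2339]
Step 7: x=[3.8549 10.1821 16.5816] v=[1.1860 -4.0516 0.4329]
Max displacement = 2.3995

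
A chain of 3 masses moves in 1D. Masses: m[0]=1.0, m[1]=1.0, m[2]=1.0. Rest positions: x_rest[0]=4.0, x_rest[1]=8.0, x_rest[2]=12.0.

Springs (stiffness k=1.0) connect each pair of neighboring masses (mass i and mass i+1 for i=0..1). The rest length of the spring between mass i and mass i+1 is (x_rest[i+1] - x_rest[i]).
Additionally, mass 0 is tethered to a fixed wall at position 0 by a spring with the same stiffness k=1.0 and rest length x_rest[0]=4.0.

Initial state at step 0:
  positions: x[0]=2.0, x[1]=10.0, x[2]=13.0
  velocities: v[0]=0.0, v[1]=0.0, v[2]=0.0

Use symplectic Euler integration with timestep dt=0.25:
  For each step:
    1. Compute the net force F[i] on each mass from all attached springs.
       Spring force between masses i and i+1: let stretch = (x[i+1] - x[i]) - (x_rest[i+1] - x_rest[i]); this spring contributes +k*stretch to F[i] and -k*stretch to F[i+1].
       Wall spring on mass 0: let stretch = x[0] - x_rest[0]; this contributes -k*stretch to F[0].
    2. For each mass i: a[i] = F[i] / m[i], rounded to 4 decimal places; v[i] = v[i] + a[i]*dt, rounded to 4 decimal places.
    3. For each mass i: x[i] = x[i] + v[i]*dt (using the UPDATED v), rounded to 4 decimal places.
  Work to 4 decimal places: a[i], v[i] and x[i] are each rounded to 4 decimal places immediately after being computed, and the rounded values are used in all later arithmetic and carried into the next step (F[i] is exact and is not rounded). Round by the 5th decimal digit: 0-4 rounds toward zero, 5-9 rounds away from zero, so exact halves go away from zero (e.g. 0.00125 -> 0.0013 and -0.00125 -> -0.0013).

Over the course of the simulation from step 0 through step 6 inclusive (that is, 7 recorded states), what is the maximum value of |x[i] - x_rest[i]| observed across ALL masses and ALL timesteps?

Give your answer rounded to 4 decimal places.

Answer: 2.1685

Derivation:
Step 0: x=[2.0000 10.0000 13.0000] v=[0.0000 0.0000 0.0000]
Step 1: x=[2.3750 9.6875 13.0625] v=[1.5000 -1.2500 0.2500]
Step 2: x=[3.0586 9.1289 13.1641] v=[2.7344 -2.2344 0.4063]
Step 3: x=[3.9304 8.4431 13.2635] v=[3.4873 -2.7432 0.3975]
Step 4: x=[4.8386 7.7765 13.3116] v=[3.6329 -2.6663 0.1924]
Step 5: x=[5.6280 7.2723 13.2638] v=[3.1577 -2.0170 -0.1914]
Step 6: x=[6.1685 7.0398 13.0915] v=[2.1618 -0.9302 -0.6893]
Max displacement = 2.1685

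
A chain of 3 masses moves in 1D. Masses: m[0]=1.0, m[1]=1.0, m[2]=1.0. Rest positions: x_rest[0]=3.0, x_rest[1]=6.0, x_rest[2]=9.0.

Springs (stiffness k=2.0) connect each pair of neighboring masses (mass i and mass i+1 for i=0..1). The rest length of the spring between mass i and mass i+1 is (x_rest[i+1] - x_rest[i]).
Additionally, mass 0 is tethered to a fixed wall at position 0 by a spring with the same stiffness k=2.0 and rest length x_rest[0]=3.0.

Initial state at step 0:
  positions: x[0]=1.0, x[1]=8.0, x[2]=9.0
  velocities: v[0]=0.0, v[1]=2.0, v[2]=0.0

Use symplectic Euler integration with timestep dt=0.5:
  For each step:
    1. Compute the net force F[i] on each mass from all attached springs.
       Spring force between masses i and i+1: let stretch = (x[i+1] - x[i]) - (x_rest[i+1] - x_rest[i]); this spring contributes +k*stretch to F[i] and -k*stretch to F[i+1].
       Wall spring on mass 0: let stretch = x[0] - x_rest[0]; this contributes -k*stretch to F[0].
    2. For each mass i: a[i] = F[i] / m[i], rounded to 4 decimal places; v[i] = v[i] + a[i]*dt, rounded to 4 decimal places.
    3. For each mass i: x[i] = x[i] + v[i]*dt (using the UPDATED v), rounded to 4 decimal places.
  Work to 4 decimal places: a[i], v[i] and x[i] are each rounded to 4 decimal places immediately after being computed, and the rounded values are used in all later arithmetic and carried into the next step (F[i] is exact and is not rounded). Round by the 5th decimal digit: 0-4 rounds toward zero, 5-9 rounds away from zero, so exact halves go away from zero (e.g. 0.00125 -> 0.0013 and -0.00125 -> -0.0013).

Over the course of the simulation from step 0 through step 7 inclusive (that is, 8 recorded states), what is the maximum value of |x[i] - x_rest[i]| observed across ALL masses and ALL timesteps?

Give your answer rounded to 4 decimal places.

Answer: 3.3750

Derivation:
Step 0: x=[1.0000 8.0000 9.0000] v=[0.0000 2.0000 0.0000]
Step 1: x=[4.0000 6.0000 10.0000] v=[6.0000 -4.0000 2.0000]
Step 2: x=[6.0000 5.0000 10.5000] v=[4.0000 -2.0000 1.0000]
Step 3: x=[4.5000 7.2500 9.7500] v=[-3.0000 4.5000 -1.5000]
Step 4: x=[2.1250 9.3750 9.2500] v=[-4.7500 4.2500 -1.0000]
Step 5: x=[2.3125 7.8125 10.3125] v=[0.3750 -3.1250 2.1250]
Step 6: x=[4.0938 4.7500 11.6250] v=[3.5625 -6.1250 2.6250]
Step 7: x=[4.1563 4.7969 11.0000] v=[0.1249 0.0938 -1.2500]
Max displacement = 3.3750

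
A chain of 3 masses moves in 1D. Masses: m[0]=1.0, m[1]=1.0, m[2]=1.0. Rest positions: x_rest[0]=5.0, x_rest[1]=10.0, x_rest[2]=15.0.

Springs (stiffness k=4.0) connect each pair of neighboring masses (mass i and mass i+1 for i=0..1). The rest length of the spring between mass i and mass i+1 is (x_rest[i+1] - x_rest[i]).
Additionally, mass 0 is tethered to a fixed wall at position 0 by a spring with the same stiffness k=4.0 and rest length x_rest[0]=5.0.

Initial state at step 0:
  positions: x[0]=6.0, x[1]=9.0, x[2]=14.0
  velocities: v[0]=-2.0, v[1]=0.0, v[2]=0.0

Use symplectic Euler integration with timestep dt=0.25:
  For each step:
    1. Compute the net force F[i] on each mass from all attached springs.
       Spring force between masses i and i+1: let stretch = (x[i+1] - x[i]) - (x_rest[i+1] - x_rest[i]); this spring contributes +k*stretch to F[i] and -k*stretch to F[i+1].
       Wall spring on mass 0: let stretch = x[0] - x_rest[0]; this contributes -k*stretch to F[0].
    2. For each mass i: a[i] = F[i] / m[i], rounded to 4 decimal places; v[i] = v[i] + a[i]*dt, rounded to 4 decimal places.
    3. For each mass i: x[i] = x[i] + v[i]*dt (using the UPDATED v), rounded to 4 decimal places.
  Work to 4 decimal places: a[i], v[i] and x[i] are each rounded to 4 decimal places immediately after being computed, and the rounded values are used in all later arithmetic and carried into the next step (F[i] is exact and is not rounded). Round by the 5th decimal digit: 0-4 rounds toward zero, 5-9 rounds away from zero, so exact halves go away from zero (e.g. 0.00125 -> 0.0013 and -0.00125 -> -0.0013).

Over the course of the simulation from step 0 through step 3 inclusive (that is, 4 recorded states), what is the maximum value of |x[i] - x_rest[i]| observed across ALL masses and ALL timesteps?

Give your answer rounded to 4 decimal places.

Answer: 2.0156

Derivation:
Step 0: x=[6.0000 9.0000 14.0000] v=[-2.0000 0.0000 0.0000]
Step 1: x=[4.7500 9.5000 14.0000] v=[-5.0000 2.0000 0.0000]
Step 2: x=[3.5000 9.9375 14.1250] v=[-5.0000 1.7500 0.5000]
Step 3: x=[2.9844 9.8125 14.4531] v=[-2.0625 -0.5000 1.3125]
Max displacement = 2.0156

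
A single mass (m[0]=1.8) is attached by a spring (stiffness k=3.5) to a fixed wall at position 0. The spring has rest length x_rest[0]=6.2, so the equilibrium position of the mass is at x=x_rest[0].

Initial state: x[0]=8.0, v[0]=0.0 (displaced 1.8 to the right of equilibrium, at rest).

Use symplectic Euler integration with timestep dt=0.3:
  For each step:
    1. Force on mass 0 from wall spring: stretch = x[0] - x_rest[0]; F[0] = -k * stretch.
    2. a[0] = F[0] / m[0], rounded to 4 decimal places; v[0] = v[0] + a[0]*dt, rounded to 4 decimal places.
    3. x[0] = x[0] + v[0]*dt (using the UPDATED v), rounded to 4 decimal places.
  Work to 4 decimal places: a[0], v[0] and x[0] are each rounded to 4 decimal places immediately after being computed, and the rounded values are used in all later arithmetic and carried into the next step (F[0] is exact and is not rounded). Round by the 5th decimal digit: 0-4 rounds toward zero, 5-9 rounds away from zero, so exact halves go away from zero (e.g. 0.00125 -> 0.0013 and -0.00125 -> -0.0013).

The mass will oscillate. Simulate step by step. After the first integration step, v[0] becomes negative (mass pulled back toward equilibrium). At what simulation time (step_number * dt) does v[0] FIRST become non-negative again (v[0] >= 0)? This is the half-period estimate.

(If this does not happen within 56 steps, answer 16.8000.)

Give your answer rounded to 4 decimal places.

Answer: 2.4000

Derivation:
Step 0: x=[8.0000] v=[0.0000]
Step 1: x=[7.6850] v=[-1.0500]
Step 2: x=[7.1101] v=[-1.9163]
Step 3: x=[6.3759] v=[-2.4472]
Step 4: x=[5.6110] v=[-2.5498]
Step 5: x=[4.9491] v=[-2.2062]
Step 6: x=[4.5062] v=[-1.4765]
Step 7: x=[4.3597] v=[-0.4885]
Step 8: x=[4.5352] v=[0.5850]
First v>=0 after going negative at step 8, time=2.4000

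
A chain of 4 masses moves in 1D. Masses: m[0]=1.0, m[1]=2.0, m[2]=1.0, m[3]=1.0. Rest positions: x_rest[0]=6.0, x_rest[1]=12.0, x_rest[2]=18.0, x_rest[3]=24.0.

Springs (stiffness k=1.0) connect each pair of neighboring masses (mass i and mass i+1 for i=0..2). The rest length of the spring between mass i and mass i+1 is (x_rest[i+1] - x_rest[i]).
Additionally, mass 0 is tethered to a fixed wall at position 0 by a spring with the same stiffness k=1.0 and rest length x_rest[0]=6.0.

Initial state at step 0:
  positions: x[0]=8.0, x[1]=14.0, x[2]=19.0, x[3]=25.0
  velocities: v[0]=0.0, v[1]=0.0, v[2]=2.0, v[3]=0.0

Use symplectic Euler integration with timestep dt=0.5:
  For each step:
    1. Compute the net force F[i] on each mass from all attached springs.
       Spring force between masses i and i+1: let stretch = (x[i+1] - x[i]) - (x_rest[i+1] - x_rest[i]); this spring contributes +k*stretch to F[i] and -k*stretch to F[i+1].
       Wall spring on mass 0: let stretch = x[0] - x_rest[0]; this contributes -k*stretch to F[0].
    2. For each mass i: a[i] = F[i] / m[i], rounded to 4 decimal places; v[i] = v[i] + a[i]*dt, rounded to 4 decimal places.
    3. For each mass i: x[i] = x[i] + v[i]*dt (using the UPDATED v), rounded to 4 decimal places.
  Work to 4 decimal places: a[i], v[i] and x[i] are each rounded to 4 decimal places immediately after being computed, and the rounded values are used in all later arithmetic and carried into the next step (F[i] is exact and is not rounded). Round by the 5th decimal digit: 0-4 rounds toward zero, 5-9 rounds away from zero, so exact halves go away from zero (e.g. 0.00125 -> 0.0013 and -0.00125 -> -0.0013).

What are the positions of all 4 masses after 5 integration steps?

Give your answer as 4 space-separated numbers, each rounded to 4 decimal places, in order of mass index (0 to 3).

Answer: 5.9550 13.3503 19.8697 27.9978

Derivation:
Step 0: x=[8.0000 14.0000 19.0000 25.0000] v=[0.0000 0.0000 2.0000 0.0000]
Step 1: x=[7.5000 13.8750 20.2500 25.0000] v=[-1.0000 -0.2500 2.5000 0.0000]
Step 2: x=[6.7188 13.7500 21.0938 25.3125] v=[-1.5625 -0.2500 1.6875 0.6250]
Step 3: x=[6.0157 13.6641 21.1563 26.0704] v=[-1.4063 -0.1719 0.1250 1.5157]
Step 4: x=[5.7207 13.5586 20.5743 27.0998] v=[-0.5900 -0.2110 -1.1641 2.0587]
Step 5: x=[5.9550 13.3503 19.8697 27.9978] v=[0.4686 -0.4166 -1.4092 1.7960]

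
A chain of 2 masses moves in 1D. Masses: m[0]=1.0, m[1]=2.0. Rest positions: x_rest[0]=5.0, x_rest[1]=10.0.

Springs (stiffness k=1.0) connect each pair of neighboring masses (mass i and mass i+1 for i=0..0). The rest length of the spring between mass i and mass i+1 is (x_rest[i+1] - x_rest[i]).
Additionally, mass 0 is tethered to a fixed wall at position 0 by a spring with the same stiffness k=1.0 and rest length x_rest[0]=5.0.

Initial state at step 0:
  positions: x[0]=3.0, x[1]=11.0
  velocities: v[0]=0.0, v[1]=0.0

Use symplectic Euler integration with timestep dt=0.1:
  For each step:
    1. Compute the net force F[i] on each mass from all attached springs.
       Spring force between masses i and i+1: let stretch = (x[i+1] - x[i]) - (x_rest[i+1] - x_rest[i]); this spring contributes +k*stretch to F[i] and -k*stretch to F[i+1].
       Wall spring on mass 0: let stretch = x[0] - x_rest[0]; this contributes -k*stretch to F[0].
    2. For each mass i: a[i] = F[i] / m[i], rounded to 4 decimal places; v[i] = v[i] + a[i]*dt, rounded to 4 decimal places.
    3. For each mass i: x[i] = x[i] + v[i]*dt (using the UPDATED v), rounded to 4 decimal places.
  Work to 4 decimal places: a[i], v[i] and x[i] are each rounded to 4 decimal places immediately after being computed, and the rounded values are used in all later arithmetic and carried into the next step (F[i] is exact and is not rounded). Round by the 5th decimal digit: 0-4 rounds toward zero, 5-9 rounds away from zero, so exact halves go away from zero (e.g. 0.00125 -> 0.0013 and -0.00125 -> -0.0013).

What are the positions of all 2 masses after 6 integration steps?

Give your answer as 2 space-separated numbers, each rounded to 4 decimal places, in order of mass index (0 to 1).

Answer: 3.9718 10.7071

Derivation:
Step 0: x=[3.0000 11.0000] v=[0.0000 0.0000]
Step 1: x=[3.0500 10.9850] v=[0.5000 -0.1500]
Step 2: x=[3.1489 10.9553] v=[0.9885 -0.2968]
Step 3: x=[3.2943 10.9116] v=[1.4543 -0.4371]
Step 4: x=[3.4830 10.8548] v=[1.8866 -0.5680]
Step 5: x=[3.7106 10.7861] v=[2.2755 -0.6866]
Step 6: x=[3.9718 10.7071] v=[2.6120 -0.7904]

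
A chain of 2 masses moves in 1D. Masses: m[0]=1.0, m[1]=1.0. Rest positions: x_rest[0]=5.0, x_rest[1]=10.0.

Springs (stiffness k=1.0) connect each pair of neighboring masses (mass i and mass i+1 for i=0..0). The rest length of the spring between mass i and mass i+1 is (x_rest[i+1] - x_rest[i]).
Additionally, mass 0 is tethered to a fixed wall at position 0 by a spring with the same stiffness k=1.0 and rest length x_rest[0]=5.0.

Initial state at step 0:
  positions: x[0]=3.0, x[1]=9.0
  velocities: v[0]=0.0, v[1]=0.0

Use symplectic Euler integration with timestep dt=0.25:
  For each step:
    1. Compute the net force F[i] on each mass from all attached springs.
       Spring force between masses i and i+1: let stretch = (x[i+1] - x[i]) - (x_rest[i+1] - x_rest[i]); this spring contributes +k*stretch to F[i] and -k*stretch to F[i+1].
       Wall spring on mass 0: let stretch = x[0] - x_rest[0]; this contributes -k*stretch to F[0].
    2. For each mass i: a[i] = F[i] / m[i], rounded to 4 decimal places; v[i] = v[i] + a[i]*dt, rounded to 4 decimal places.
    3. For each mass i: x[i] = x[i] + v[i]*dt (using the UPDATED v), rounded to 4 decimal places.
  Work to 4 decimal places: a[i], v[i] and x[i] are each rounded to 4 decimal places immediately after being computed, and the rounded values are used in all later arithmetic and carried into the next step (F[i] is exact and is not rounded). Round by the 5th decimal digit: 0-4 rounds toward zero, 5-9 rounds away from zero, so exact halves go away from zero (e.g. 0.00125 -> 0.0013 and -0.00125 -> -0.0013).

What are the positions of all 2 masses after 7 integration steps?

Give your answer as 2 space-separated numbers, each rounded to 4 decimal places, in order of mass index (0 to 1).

Step 0: x=[3.0000 9.0000] v=[0.0000 0.0000]
Step 1: x=[3.1875 8.9375] v=[0.7500 -0.2500]
Step 2: x=[3.5352 8.8281] v=[1.3906 -0.4375]
Step 3: x=[3.9927 8.7004] v=[1.8300 -0.5107]
Step 4: x=[4.4949 8.5910] v=[2.0088 -0.4376]
Step 5: x=[4.9722 8.5381] v=[1.9091 -0.2116]
Step 6: x=[5.3616 8.5748] v=[1.5575 0.1469]
Step 7: x=[5.6167 8.7232] v=[1.0204 0.5936]

Answer: 5.6167 8.7232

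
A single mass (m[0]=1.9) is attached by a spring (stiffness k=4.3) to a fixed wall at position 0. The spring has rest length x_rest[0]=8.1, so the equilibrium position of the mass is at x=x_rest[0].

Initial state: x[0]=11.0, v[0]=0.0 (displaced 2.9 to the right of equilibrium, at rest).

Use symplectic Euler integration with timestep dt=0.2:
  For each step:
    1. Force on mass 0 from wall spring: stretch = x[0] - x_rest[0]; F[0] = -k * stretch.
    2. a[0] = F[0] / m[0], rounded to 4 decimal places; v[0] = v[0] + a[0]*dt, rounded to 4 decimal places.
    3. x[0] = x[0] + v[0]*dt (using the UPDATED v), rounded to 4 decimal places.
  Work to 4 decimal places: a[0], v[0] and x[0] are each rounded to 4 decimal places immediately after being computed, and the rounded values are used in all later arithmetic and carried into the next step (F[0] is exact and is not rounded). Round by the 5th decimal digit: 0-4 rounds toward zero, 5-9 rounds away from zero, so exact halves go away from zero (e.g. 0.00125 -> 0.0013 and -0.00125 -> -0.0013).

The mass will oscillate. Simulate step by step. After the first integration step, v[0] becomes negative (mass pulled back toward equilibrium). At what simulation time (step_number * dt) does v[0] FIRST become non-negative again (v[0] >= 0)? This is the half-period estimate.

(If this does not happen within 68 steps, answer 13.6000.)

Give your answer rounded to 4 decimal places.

Answer: 2.2000

Derivation:
Step 0: x=[11.0000] v=[0.0000]
Step 1: x=[10.7375] v=[-1.3126]
Step 2: x=[10.2362] v=[-2.5064]
Step 3: x=[9.5415] v=[-3.4733]
Step 4: x=[8.7163] v=[-4.1258]
Step 5: x=[7.8353] v=[-4.4048]
Step 6: x=[6.9783] v=[-4.2850]
Step 7: x=[6.2228] v=[-3.7773]
Step 8: x=[5.6373] v=[-2.9276]
Step 9: x=[5.2747] v=[-1.8129]
Step 10: x=[5.1679] v=[-0.5341]
Step 11: x=[5.3265] v=[0.7931]
First v>=0 after going negative at step 11, time=2.2000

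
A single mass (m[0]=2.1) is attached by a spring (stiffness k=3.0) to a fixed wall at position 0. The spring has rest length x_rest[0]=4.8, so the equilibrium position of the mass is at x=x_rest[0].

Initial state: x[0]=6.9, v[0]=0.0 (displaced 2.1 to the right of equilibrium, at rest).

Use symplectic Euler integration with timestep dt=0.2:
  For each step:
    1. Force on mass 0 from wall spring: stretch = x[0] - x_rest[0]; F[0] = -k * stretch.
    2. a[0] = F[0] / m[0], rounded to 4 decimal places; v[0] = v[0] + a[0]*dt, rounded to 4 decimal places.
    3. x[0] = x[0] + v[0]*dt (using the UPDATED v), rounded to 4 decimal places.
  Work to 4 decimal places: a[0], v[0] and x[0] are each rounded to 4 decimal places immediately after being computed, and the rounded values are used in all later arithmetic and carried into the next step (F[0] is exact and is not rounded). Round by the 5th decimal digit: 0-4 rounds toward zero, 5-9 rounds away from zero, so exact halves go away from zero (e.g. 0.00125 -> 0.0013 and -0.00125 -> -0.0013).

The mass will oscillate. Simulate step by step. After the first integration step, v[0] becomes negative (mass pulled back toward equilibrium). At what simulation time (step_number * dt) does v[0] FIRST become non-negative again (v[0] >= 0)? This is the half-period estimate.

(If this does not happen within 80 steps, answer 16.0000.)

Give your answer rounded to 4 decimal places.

Step 0: x=[6.9000] v=[0.0000]
Step 1: x=[6.7800] v=[-0.6000]
Step 2: x=[6.5469] v=[-1.1657]
Step 3: x=[6.2139] v=[-1.6648]
Step 4: x=[5.8001] v=[-2.0688]
Step 5: x=[5.3292] v=[-2.3545]
Step 6: x=[4.8281] v=[-2.5057]
Step 7: x=[4.3254] v=[-2.5137]
Step 8: x=[3.8498] v=[-2.3781]
Step 9: x=[3.4285] v=[-2.1066]
Step 10: x=[3.0856] v=[-1.7147]
Step 11: x=[2.8406] v=[-1.2249]
Step 12: x=[2.7076] v=[-0.6651]
Step 13: x=[2.6941] v=[-0.0673]
Step 14: x=[2.8010] v=[0.5344]
First v>=0 after going negative at step 14, time=2.8000

Answer: 2.8000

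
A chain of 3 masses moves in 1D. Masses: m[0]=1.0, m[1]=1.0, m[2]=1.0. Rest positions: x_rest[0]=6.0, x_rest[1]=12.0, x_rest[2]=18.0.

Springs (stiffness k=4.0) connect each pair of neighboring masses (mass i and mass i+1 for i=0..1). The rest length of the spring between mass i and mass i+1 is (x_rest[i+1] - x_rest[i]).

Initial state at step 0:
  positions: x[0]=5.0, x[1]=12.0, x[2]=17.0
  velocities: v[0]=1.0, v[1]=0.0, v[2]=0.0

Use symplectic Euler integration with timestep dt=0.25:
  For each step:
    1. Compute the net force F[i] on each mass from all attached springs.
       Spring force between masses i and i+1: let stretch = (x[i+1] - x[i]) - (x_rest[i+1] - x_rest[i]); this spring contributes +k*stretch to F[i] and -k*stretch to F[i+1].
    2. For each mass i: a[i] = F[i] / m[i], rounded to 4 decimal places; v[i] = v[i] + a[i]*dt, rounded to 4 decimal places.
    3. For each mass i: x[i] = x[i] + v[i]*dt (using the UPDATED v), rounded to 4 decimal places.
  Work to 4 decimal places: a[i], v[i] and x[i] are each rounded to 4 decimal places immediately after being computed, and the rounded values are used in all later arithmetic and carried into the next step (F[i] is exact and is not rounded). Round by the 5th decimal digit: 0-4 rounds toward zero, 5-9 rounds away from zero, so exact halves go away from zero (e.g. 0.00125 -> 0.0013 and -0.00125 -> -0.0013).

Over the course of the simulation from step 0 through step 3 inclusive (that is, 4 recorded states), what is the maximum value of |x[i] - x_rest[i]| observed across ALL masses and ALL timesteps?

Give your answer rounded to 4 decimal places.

Answer: 1.2031

Derivation:
Step 0: x=[5.0000 12.0000 17.0000] v=[1.0000 0.0000 0.0000]
Step 1: x=[5.5000 11.5000 17.2500] v=[2.0000 -2.0000 1.0000]
Step 2: x=[6.0000 10.9375 17.5625] v=[2.0000 -2.2500 1.2500]
Step 3: x=[6.2344 10.7969 17.7188] v=[0.9375 -0.5625 0.6250]
Max displacement = 1.2031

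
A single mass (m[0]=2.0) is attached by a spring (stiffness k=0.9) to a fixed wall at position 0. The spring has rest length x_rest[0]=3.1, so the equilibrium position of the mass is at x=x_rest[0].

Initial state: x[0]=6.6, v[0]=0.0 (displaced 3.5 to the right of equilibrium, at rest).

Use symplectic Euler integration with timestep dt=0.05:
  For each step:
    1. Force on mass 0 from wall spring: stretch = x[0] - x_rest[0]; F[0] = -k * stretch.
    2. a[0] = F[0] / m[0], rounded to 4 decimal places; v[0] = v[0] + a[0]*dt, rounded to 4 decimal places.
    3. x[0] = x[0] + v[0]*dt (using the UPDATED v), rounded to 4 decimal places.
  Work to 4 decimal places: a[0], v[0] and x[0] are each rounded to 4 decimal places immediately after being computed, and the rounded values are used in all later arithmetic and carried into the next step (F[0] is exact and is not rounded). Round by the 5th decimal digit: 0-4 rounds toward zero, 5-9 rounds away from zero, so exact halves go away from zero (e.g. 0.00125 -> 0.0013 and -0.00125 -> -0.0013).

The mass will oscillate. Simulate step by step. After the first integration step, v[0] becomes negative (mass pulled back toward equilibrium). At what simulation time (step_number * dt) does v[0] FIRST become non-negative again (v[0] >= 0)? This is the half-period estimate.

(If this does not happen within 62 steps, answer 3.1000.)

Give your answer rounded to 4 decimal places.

Step 0: x=[6.6000] v=[0.0000]
Step 1: x=[6.5961] v=[-0.0788]
Step 2: x=[6.5882] v=[-0.1575]
Step 3: x=[6.5764] v=[-0.2360]
Step 4: x=[6.5607] v=[-0.3142]
Step 5: x=[6.5411] v=[-0.3921]
Step 6: x=[6.5176] v=[-0.4695]
Step 7: x=[6.4903] v=[-0.5464]
Step 8: x=[6.4592] v=[-0.6227]
Step 9: x=[6.4243] v=[-0.6983]
Step 10: x=[6.3856] v=[-0.7731]
Step 11: x=[6.3433] v=[-0.8470]
Step 12: x=[6.2973] v=[-0.9200]
Step 13: x=[6.2477] v=[-0.9919]
Step 14: x=[6.1946] v=[-1.0627]
Step 15: x=[6.1380] v=[-1.1323]
Step 16: x=[6.0780] v=[-1.2007]
Step 17: x=[6.0146] v=[-1.2677]
Step 18: x=[5.9479] v=[-1.3333]
Step 19: x=[5.8780] v=[-1.3974]
Step 20: x=[5.8050] v=[-1.4599]
Step 21: x=[5.7290] v=[-1.5208]
Step 22: x=[5.6500] v=[-1.5800]
Step 23: x=[5.5681] v=[-1.6374]
Step 24: x=[5.4835] v=[-1.6929]
Step 25: x=[5.3962] v=[-1.7465]
Step 26: x=[5.3063] v=[-1.7982]
Step 27: x=[5.2139] v=[-1.8478]
Step 28: x=[5.1191] v=[-1.8954]
Step 29: x=[5.0221] v=[-1.9408]
Step 30: x=[4.9229] v=[-1.9840]
Step 31: x=[4.8217] v=[-2.0250]
Step 32: x=[4.7185] v=[-2.0637]
Step 33: x=[4.6135] v=[-2.1001]
Step 34: x=[4.5068] v=[-2.1342]
Step 35: x=[4.3985] v=[-2.1659]
Step 36: x=[4.2887] v=[-2.1951]
Step 37: x=[4.1776] v=[-2.2218]
Step 38: x=[4.0653] v=[-2.2460]
Step 39: x=[3.9519] v=[-2.2677]
Step 40: x=[3.8376] v=[-2.2869]
Step 41: x=[3.7224] v=[-2.3035]
Step 42: x=[3.6065] v=[-2.3175]
Step 43: x=[3.4901] v=[-2.3289]
Step 44: x=[3.3732] v=[-2.3377]
Step 45: x=[3.2560] v=[-2.3438]
Step 46: x=[3.1386] v=[-2.3473]
Step 47: x=[3.0212] v=[-2.3482]
Step 48: x=[2.9039] v=[-2.3464]
Step 49: x=[2.7868] v=[-2.3420]
Step 50: x=[2.6701] v=[-2.3350]
Step 51: x=[2.5538] v=[-2.3253]
Step 52: x=[2.4382] v=[-2.3130]
Step 53: x=[2.3233] v=[-2.2981]
Step 54: x=[2.2093] v=[-2.2806]
Step 55: x=[2.0963] v=[-2.2606]
Step 56: x=[1.9844] v=[-2.2380]
Step 57: x=[1.8738] v=[-2.2129]
Step 58: x=[1.7645] v=[-2.1853]
Step 59: x=[1.6567] v=[-2.1553]
Step 60: x=[1.5506] v=[-2.1228]
Step 61: x=[1.4462] v=[-2.0879]
Step 62: x=[1.3437] v=[-2.0507]
v[0] did not become non-negative within 62 steps; using fallback time=3.1000

Answer: 3.1000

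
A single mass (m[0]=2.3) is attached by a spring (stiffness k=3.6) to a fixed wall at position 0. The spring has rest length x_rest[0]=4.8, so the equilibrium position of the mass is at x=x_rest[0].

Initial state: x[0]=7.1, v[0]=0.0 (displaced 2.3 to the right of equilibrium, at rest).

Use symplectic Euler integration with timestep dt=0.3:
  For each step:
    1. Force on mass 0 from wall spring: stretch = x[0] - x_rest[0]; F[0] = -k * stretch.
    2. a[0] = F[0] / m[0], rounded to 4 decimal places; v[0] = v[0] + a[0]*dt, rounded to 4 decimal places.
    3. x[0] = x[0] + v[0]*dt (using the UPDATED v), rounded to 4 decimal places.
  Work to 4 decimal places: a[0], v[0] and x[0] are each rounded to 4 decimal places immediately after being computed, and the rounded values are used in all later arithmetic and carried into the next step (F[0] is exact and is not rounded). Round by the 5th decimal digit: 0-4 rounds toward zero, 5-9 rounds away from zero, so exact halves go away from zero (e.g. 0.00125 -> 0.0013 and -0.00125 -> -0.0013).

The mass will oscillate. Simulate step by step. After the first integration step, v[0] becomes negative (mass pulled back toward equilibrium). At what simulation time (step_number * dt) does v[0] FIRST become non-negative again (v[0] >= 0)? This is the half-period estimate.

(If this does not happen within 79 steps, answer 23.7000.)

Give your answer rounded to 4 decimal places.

Answer: 2.7000

Derivation:
Step 0: x=[7.1000] v=[0.0000]
Step 1: x=[6.7760] v=[-1.0800]
Step 2: x=[6.1736] v=[-2.0079]
Step 3: x=[5.3777] v=[-2.6529]
Step 4: x=[4.5004] v=[-2.9242]
Step 5: x=[3.6654] v=[-2.7835]
Step 6: x=[2.9902] v=[-2.2507]
Step 7: x=[2.5699] v=[-1.4009]
Step 8: x=[2.4638] v=[-0.3537]
Step 9: x=[2.6868] v=[0.7433]
First v>=0 after going negative at step 9, time=2.7000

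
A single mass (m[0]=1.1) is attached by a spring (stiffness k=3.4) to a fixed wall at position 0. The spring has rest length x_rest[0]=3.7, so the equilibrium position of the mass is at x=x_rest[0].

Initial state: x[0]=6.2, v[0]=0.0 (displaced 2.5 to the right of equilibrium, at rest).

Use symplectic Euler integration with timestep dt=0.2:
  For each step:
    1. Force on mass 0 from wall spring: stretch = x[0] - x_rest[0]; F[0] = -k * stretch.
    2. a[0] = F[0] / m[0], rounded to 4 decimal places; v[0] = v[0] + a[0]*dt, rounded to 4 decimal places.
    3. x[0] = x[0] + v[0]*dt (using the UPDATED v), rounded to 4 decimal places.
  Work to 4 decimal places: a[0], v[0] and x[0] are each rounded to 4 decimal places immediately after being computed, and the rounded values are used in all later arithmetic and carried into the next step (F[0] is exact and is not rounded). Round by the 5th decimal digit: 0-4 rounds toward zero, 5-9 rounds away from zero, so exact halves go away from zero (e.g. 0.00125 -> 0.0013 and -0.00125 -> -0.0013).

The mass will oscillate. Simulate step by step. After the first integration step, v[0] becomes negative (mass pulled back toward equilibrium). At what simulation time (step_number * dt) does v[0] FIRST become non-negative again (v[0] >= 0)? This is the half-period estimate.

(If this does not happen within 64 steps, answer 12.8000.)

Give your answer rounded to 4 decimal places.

Answer: 1.8000

Derivation:
Step 0: x=[6.2000] v=[0.0000]
Step 1: x=[5.8909] v=[-1.5455]
Step 2: x=[5.3109] v=[-2.8999]
Step 3: x=[4.5318] v=[-3.8957]
Step 4: x=[3.6498] v=[-4.4099]
Step 5: x=[2.7740] v=[-4.3789]
Step 6: x=[2.0127] v=[-3.8065]
Step 7: x=[1.4600] v=[-2.7634]
Step 8: x=[1.1843] v=[-1.3787]
Step 9: x=[1.2196] v=[0.1765]
First v>=0 after going negative at step 9, time=1.8000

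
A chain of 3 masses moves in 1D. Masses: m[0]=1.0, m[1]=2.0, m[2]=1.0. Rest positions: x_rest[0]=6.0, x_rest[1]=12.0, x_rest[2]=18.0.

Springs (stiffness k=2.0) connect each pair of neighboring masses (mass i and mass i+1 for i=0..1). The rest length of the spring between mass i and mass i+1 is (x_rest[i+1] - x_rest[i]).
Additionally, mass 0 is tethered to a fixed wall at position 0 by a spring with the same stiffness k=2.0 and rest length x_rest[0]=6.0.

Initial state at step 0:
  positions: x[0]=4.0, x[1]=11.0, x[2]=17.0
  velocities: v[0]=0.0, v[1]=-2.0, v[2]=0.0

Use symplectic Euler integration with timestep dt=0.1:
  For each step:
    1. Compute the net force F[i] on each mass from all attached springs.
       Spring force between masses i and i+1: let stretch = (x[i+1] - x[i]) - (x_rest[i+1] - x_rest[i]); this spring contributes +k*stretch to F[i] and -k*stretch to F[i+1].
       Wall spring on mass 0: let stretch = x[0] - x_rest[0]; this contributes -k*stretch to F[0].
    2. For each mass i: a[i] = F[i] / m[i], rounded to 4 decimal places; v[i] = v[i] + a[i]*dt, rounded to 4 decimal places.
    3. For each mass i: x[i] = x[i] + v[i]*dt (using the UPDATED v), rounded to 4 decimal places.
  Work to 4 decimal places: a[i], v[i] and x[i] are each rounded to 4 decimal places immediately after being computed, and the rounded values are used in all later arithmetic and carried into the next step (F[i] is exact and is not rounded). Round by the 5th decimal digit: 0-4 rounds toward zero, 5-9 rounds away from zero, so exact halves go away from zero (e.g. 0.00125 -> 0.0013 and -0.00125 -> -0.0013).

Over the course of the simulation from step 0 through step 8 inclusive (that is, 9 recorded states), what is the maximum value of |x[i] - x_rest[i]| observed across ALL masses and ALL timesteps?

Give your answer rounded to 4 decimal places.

Step 0: x=[4.0000 11.0000 17.0000] v=[0.0000 -2.0000 0.0000]
Step 1: x=[4.0600 10.7900 17.0000] v=[0.6000 -2.1000 0.0000]
Step 2: x=[4.1734 10.5748 16.9958] v=[1.1340 -2.1520 -0.0420]
Step 3: x=[4.3314 10.3598 16.9832] v=[1.5796 -2.1500 -0.1262]
Step 4: x=[4.5233 10.1508 16.9581] v=[1.9190 -2.0905 -0.2509]
Step 5: x=[4.7373 9.9536 16.9169] v=[2.1398 -1.9725 -0.4124]
Step 6: x=[4.9609 9.7738 16.8564] v=[2.2356 -1.7978 -0.6051]
Step 7: x=[5.1815 9.6167 16.7742] v=[2.2060 -1.5708 -0.8216]
Step 8: x=[5.3872 9.4868 16.6689] v=[2.0567 -1.2986 -1.0531]
Max displacement = 2.5132

Answer: 2.5132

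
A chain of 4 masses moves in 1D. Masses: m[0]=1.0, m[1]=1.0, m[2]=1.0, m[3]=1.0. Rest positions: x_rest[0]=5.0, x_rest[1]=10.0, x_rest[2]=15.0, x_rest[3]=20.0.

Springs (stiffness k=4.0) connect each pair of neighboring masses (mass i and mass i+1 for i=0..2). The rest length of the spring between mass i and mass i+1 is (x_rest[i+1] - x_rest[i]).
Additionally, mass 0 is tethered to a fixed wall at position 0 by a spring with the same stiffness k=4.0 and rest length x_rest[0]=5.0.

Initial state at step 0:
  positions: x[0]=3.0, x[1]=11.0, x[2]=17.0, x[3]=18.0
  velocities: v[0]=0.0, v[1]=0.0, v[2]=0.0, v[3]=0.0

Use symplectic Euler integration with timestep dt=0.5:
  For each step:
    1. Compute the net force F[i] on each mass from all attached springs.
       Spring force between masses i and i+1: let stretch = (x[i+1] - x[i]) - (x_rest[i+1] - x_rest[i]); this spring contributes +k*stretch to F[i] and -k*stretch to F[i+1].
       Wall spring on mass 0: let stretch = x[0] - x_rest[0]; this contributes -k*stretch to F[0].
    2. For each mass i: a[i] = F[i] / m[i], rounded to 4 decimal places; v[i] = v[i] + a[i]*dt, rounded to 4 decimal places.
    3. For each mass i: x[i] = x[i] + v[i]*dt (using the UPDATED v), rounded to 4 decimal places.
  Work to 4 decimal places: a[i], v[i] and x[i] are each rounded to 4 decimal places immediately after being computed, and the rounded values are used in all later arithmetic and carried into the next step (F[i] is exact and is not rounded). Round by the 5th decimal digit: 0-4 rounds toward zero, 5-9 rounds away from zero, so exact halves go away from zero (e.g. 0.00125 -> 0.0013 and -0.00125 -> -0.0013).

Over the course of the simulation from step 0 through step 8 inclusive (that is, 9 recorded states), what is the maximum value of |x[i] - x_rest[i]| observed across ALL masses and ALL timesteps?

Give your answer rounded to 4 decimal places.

Step 0: x=[3.0000 11.0000 17.0000 18.0000] v=[0.0000 0.0000 0.0000 0.0000]
Step 1: x=[8.0000 9.0000 12.0000 22.0000] v=[10.0000 -4.0000 -10.0000 8.0000]
Step 2: x=[6.0000 9.0000 14.0000 21.0000] v=[-4.0000 0.0000 4.0000 -2.0000]
Step 3: x=[1.0000 11.0000 18.0000 18.0000] v=[-10.0000 4.0000 8.0000 -6.0000]
Step 4: x=[5.0000 10.0000 15.0000 20.0000] v=[8.0000 -2.0000 -6.0000 4.0000]
Step 5: x=[9.0000 9.0000 12.0000 22.0000] v=[8.0000 -2.0000 -6.0000 4.0000]
Step 6: x=[4.0000 11.0000 16.0000 19.0000] v=[-10.0000 4.0000 8.0000 -6.0000]
Step 7: x=[2.0000 11.0000 18.0000 18.0000] v=[-4.0000 0.0000 4.0000 -2.0000]
Step 8: x=[7.0000 9.0000 13.0000 22.0000] v=[10.0000 -4.0000 -10.0000 8.0000]
Max displacement = 4.0000

Answer: 4.0000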